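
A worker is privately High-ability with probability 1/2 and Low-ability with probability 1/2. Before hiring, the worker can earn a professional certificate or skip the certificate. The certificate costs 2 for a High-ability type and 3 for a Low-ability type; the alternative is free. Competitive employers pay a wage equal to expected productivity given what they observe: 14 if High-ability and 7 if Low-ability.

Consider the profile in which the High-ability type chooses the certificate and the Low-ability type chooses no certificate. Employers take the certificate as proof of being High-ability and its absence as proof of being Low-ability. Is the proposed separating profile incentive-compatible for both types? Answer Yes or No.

No

Under these beliefs, the certificate earns wage 14 and no certificate earns wage 7.
High-ability: the certificate nets 14 − 2 = 12; no certificate nets 7. High-ability prefers the certificate.
Low-ability: the certificate nets 14 − 3 = 11; no certificate nets 7. Low-ability would deviate to the certificate.
Low-ability has a profitable deviation, so the profile is not an equilibrium.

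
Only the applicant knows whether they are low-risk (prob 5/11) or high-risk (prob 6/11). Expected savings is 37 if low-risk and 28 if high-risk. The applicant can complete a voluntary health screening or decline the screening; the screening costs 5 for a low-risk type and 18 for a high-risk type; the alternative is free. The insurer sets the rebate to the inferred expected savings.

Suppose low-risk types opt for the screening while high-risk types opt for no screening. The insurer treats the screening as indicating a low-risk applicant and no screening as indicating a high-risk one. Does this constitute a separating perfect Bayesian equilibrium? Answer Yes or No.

Yes

Under these beliefs, the screening earns rebate 37 and no screening earns rebate 28.
low-risk: the screening nets 37 − 5 = 32; no screening nets 28. low-risk prefers the screening.
high-risk: the screening nets 37 − 18 = 19; no screening nets 28. high-risk prefers no screening.
Neither type deviates, so the separating profile is an equilibrium.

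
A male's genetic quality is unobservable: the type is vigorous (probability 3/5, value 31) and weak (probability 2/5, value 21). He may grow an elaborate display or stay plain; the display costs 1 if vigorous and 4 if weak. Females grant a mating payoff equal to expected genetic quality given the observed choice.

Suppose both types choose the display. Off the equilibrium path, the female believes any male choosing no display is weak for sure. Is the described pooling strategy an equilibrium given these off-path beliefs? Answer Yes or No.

Yes

On path, the female holds the prior and pays 3/5·31 + 2/5·21 = 27. Off path (no display), believing weak, it pays 21.
vigorous: the display nets 27 − 1 = 26; no display nets 21. vigorous stays.
weak: the display nets 27 − 4 = 23; no display nets 21. weak stays.
No type deviates, so pooling is sustained.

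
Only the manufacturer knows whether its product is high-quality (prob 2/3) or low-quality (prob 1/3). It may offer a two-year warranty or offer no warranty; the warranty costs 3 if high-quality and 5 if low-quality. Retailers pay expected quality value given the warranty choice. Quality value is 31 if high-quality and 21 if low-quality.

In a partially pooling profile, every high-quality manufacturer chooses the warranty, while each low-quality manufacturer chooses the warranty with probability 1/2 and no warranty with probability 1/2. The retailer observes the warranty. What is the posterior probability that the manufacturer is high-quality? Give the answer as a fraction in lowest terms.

P(the warranty) = (2/3)·1 + (1/3)·(1/2) = 5/6.
By Bayes' rule, P(high-quality | the warranty) = (2/3) / (5/6) = 4/5.

4/5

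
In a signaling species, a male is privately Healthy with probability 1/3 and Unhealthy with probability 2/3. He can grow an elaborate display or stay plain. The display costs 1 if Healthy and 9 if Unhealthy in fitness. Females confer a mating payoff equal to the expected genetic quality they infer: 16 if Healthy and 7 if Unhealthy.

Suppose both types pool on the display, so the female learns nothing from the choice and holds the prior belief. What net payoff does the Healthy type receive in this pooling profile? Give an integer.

Pooled mating payoff = 1/3·16 + 2/3·7 = 10.
Healthy pays cost 1 for the display, so net payoff = 10 − 1 = 9.

9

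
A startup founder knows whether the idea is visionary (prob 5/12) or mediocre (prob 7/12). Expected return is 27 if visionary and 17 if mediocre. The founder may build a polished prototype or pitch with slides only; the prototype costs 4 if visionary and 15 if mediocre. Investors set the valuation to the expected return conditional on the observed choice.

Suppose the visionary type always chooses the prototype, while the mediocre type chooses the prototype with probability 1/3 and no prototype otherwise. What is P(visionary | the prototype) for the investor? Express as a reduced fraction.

15/22

P(the prototype) = (5/12)·1 + (7/12)·(1/3) = 11/18.
By Bayes' rule, P(visionary | the prototype) = (5/12) / (11/18) = 15/22.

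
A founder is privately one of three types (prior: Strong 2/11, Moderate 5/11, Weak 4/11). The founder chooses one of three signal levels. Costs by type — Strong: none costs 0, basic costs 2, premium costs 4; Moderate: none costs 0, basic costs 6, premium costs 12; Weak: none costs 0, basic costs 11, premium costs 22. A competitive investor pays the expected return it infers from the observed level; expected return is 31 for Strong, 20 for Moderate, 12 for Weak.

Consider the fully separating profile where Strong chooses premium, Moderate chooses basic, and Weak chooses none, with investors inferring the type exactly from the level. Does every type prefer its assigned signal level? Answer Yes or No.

No

Separating valuations: premium → 31, basic → 20, none → 12.
Strong (assigned premium): none: 12 − 0 = 12; basic: 20 − 2 = 18; premium: 31 − 4 = 27. Strong stays.
Moderate (assigned basic): none: 12 − 0 = 12; basic: 20 − 6 = 14; premium: 31 − 12 = 19. Moderate prefers premium.
Weak (assigned none): none: 12 − 0 = 12; basic: 20 − 11 = 9; premium: 31 − 22 = 9. Weak stays.
At least one type deviates; the separating profile fails.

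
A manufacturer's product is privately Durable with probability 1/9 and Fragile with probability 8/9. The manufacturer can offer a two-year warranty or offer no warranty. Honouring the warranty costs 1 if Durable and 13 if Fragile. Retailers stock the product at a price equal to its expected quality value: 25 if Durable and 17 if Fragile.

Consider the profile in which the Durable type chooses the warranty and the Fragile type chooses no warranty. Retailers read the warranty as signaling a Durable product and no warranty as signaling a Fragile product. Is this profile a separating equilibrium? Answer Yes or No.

Yes

Under these beliefs, the warranty earns price 25 and no warranty earns price 17.
Durable: the warranty nets 25 − 1 = 24; no warranty nets 17. Durable prefers the warranty.
Fragile: the warranty nets 25 − 13 = 12; no warranty nets 17. Fragile prefers no warranty.
Neither type deviates, so the separating profile is an equilibrium.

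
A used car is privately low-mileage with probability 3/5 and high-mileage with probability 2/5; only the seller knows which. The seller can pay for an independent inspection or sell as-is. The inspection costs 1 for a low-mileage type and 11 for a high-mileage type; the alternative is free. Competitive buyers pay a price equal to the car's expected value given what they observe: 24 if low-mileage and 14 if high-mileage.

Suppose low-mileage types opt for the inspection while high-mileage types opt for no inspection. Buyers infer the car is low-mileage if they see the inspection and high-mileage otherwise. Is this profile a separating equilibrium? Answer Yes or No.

Under these beliefs, the inspection earns price 24 and no inspection earns price 14.
low-mileage: the inspection nets 24 − 1 = 23; no inspection nets 14. low-mileage prefers the inspection.
high-mileage: the inspection nets 24 − 11 = 13; no inspection nets 14. high-mileage prefers no inspection.
Neither type deviates, so the separating profile is an equilibrium.

Yes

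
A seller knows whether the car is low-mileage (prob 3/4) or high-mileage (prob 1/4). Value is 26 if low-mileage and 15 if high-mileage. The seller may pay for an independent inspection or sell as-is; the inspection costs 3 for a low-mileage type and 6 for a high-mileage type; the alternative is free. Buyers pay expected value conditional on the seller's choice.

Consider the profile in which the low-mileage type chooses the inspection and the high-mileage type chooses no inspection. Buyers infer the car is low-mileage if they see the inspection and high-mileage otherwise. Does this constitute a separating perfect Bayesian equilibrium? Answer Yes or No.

No

Under these beliefs, the inspection earns price 26 and no inspection earns price 15.
low-mileage: the inspection nets 26 − 3 = 23; no inspection nets 15. low-mileage prefers the inspection.
high-mileage: the inspection nets 26 − 6 = 20; no inspection nets 15. high-mileage would deviate to the inspection.
high-mileage has a profitable deviation, so the profile is not an equilibrium.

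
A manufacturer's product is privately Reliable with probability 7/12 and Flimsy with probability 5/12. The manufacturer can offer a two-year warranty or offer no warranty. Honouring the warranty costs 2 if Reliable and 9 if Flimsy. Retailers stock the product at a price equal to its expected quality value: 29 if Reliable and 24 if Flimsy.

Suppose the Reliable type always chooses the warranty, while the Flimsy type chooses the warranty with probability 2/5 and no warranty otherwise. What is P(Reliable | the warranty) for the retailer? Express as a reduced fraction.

7/9

P(the warranty) = (7/12)·1 + (5/12)·(2/5) = 3/4.
By Bayes' rule, P(Reliable | the warranty) = (7/12) / (3/4) = 7/9.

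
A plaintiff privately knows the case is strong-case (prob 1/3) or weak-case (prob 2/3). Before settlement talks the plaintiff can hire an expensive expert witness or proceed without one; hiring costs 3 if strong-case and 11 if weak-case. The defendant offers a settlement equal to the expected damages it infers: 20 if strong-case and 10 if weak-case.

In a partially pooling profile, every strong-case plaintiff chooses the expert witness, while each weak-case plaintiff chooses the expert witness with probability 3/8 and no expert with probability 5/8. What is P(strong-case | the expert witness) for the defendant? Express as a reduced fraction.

P(the expert witness) = (1/3)·1 + (2/3)·(3/8) = 7/12.
By Bayes' rule, P(strong-case | the expert witness) = (1/3) / (7/12) = 4/7.

4/7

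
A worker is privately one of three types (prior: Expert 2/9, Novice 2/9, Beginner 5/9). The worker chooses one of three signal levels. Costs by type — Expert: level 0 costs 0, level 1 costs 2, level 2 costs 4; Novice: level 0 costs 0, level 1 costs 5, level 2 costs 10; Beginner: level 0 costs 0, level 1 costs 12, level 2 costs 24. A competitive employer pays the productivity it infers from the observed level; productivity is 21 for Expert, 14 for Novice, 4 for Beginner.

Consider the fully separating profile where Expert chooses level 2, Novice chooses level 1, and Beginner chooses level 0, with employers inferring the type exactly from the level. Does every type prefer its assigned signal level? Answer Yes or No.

Separating wages: level 2 → 21, level 1 → 14, level 0 → 4.
Expert (assigned level 2): level 0: 4 − 0 = 4; level 1: 14 − 2 = 12; level 2: 21 − 4 = 17. Expert stays.
Novice (assigned level 1): level 0: 4 − 0 = 4; level 1: 14 − 5 = 9; level 2: 21 − 10 = 11. Novice prefers level 2.
Beginner (assigned level 0): level 0: 4 − 0 = 4; level 1: 14 − 12 = 2; level 2: 21 − 24 = -3. Beginner stays.
At least one type deviates; the separating profile fails.

No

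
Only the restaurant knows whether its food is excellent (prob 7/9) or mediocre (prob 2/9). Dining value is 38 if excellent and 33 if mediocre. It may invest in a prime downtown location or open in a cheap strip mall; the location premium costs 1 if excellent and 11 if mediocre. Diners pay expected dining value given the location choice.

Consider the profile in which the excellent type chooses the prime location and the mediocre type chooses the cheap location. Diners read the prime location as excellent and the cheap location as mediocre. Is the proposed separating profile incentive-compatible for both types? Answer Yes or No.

Under these beliefs, the prime location earns price premium 38 and the cheap location earns price premium 33.
excellent: the prime location nets 38 − 1 = 37; the cheap location nets 33. excellent prefers the prime location.
mediocre: the prime location nets 38 − 11 = 27; the cheap location nets 33. mediocre prefers the cheap location.
Neither type deviates, so the separating profile is an equilibrium.

Yes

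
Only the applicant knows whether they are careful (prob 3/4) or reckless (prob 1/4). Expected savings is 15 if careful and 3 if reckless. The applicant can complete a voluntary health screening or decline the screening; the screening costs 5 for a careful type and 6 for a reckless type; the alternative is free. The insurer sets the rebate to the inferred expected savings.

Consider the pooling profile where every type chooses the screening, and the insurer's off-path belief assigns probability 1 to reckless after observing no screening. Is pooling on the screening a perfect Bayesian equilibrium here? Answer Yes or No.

On path, the insurer holds the prior and pays 3/4·15 + 1/4·3 = 12. Off path (no screening), believing reckless, it pays 3.
careful: the screening nets 12 − 5 = 7; no screening nets 3. careful stays.
reckless: the screening nets 12 − 6 = 6; no screening nets 3. reckless stays.
No type deviates, so pooling is sustained.

Yes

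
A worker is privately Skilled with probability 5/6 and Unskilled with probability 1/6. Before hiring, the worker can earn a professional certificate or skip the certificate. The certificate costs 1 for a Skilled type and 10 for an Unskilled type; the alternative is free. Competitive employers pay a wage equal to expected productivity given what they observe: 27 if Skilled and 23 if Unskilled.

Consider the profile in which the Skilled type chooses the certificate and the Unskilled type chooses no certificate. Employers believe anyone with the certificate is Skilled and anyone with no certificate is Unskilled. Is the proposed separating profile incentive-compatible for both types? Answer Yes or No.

Yes

Under these beliefs, the certificate earns wage 27 and no certificate earns wage 23.
Skilled: the certificate nets 27 − 1 = 26; no certificate nets 23. Skilled prefers the certificate.
Unskilled: the certificate nets 27 − 10 = 17; no certificate nets 23. Unskilled prefers no certificate.
Neither type deviates, so the separating profile is an equilibrium.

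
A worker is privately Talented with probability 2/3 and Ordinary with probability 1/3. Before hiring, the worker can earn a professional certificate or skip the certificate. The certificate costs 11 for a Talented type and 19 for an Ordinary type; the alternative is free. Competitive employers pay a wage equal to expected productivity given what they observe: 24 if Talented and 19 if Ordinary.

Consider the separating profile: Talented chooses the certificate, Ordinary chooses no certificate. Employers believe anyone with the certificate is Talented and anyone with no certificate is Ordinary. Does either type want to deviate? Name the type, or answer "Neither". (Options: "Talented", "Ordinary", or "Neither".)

Talented

The certificate pays 24; no certificate pays 19.
Talented: assigned the certificate, nets 24 − 11 = 13; deviating to no certificate nets 19.
Ordinary: assigned no certificate, nets 19; deviating to the certificate nets 24 − 19 = 5.
The Talented type gains 6 by deviating.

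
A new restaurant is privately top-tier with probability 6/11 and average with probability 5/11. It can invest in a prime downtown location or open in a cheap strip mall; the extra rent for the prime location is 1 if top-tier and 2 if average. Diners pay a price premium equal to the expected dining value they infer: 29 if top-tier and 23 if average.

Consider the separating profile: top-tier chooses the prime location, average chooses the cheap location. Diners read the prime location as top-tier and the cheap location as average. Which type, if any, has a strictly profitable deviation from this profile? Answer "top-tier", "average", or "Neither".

average

The prime location pays 29; the cheap location pays 23.
top-tier: assigned the prime location, nets 29 − 1 = 28; deviating to the cheap location nets 23.
average: assigned the cheap location, nets 23; deviating to the prime location nets 29 − 2 = 27.
The average type gains 4 by deviating.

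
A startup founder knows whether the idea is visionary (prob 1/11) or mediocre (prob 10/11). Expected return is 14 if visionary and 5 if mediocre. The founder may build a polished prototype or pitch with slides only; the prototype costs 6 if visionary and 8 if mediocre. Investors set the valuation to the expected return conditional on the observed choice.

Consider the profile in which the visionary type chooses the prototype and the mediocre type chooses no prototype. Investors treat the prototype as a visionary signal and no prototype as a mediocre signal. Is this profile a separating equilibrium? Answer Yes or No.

Under these beliefs, the prototype earns valuation 14 and no prototype earns valuation 5.
visionary: the prototype nets 14 − 6 = 8; no prototype nets 5. visionary prefers the prototype.
mediocre: the prototype nets 14 − 8 = 6; no prototype nets 5. mediocre would deviate to the prototype.
mediocre has a profitable deviation, so the profile is not an equilibrium.

No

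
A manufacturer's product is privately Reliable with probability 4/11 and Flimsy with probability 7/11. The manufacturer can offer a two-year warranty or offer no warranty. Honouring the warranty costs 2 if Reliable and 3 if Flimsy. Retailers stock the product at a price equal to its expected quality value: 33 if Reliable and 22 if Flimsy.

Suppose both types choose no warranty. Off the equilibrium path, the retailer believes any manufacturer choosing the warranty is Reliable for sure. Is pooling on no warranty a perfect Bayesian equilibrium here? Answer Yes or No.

No

On path, the retailer holds the prior and pays 4/11·33 + 7/11·22 = 26. Off path (the warranty), believing Reliable, it pays 33.
Reliable: no warranty nets 26; the warranty nets 33 − 2 = 31. Reliable would deviate.
Flimsy: no warranty nets 26; the warranty nets 33 − 3 = 30. Flimsy would deviate.
A type deviates, so pooling fails.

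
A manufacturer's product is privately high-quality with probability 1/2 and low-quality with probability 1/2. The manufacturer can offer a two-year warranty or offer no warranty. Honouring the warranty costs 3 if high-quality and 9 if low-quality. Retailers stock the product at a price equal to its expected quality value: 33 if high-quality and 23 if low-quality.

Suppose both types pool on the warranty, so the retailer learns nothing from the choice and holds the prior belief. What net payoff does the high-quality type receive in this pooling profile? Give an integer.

25

Pooled price = 1/2·33 + 1/2·23 = 28.
high-quality pays cost 3 for the warranty, so net payoff = 28 − 3 = 25.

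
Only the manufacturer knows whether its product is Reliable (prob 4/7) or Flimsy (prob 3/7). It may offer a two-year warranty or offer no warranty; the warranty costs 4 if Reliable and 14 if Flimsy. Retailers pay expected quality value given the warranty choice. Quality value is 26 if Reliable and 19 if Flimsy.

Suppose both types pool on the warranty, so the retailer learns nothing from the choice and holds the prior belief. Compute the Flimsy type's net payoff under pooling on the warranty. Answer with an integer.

Pooled price = 4/7·26 + 3/7·19 = 23.
Flimsy pays cost 14 for the warranty, so net payoff = 23 − 14 = 9.

9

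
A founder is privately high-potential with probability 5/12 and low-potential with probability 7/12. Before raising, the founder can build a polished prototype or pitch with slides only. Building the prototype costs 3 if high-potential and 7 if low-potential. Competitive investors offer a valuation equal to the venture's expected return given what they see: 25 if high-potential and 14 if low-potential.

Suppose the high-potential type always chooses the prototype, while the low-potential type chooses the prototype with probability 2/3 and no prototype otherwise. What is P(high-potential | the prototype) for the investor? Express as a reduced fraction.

P(the prototype) = (5/12)·1 + (7/12)·(2/3) = 29/36.
By Bayes' rule, P(high-potential | the prototype) = (5/12) / (29/36) = 15/29.

15/29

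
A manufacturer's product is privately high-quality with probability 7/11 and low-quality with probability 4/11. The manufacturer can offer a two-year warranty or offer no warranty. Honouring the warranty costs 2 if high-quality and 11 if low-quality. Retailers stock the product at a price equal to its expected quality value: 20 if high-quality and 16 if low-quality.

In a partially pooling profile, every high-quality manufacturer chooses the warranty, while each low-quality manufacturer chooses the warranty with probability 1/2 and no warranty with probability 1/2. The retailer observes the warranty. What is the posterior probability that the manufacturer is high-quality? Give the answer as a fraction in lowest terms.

P(the warranty) = (7/11)·1 + (4/11)·(1/2) = 9/11.
By Bayes' rule, P(high-quality | the warranty) = (7/11) / (9/11) = 7/9.

7/9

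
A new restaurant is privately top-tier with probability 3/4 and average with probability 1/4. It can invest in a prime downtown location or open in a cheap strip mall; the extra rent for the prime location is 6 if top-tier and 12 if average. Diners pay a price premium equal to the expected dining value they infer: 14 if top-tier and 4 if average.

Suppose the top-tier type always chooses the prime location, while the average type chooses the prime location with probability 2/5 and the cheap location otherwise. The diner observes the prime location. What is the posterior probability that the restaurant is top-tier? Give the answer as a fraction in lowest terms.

15/17

P(the prime location) = (3/4)·1 + (1/4)·(2/5) = 17/20.
By Bayes' rule, P(top-tier | the prime location) = (3/4) / (17/20) = 15/17.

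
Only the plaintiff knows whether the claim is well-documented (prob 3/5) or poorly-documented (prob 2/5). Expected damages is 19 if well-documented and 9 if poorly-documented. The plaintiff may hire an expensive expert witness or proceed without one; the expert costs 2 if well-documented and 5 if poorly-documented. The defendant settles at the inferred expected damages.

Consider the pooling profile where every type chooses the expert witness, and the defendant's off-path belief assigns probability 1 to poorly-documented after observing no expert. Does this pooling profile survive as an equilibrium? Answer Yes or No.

Yes

On path, the defendant holds the prior and pays 3/5·19 + 2/5·9 = 15. Off path (no expert), believing poorly-documented, it pays 9.
well-documented: the expert witness nets 15 − 2 = 13; no expert nets 9. well-documented stays.
poorly-documented: the expert witness nets 15 − 5 = 10; no expert nets 9. poorly-documented stays.
No type deviates, so pooling is sustained.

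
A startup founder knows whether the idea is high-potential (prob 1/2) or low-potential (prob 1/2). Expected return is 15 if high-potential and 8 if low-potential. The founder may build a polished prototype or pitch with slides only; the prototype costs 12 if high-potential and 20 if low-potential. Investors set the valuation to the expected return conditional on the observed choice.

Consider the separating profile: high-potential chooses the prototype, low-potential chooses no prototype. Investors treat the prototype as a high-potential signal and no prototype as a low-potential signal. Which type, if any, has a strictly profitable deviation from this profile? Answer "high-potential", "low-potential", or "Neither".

high-potential

The prototype pays 15; no prototype pays 8.
high-potential: assigned the prototype, nets 15 − 12 = 3; deviating to no prototype nets 8.
low-potential: assigned no prototype, nets 8; deviating to the prototype nets 15 − 20 = -5.
The high-potential type gains 5 by deviating.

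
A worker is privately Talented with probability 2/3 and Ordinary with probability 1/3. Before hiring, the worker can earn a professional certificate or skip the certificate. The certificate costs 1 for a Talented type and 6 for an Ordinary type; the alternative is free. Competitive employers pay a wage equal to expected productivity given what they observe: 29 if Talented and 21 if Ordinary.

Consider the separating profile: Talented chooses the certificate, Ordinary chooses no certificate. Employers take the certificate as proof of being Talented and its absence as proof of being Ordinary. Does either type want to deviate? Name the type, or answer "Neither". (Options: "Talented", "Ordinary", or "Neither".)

Ordinary

The certificate pays 29; no certificate pays 21.
Talented: assigned the certificate, nets 29 − 1 = 28; deviating to no certificate nets 21.
Ordinary: assigned no certificate, nets 21; deviating to the certificate nets 29 − 6 = 23.
The Ordinary type gains 2 by deviating.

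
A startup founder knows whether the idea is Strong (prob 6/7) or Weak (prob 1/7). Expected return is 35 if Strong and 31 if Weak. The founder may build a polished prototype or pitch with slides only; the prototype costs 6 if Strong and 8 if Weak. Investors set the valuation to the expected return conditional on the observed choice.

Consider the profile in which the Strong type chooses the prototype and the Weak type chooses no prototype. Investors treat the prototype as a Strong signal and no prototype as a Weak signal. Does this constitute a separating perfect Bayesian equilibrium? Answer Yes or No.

Under these beliefs, the prototype earns valuation 35 and no prototype earns valuation 31.
Strong: the prototype nets 35 − 6 = 29; no prototype nets 31. Strong would deviate to no prototype.
Weak: the prototype nets 35 − 8 = 27; no prototype nets 31. Weak prefers no prototype.
Strong has a profitable deviation, so the profile is not an equilibrium.

No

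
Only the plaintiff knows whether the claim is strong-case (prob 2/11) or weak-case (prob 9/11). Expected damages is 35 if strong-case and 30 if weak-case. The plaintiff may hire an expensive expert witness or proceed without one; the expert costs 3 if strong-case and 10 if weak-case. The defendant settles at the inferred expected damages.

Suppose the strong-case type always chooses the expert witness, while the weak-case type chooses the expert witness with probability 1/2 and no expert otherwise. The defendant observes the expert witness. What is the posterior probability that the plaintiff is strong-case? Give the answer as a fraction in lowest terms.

P(the expert witness) = (2/11)·1 + (9/11)·(1/2) = 13/22.
By Bayes' rule, P(strong-case | the expert witness) = (2/11) / (13/22) = 4/13.

4/13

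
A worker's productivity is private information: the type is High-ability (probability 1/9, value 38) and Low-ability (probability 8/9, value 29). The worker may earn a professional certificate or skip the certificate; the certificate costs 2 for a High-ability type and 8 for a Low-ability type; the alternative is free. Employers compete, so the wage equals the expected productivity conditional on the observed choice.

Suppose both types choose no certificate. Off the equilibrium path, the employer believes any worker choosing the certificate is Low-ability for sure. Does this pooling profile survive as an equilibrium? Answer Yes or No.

On path, the employer holds the prior and pays 1/9·38 + 8/9·29 = 30. Off path (the certificate), believing Low-ability, it pays 29.
High-ability: no certificate nets 30; the certificate nets 29 − 2 = 27. High-ability stays.
Low-ability: no certificate nets 30; the certificate nets 29 − 8 = 21. Low-ability stays.
No type deviates, so pooling is sustained.

Yes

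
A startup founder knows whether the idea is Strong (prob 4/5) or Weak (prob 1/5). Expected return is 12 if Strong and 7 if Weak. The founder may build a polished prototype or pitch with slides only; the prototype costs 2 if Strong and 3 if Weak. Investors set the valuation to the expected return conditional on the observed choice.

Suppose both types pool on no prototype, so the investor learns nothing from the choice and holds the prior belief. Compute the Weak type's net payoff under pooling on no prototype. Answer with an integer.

Pooled valuation = 4/5·12 + 1/5·7 = 11.
Weak pays no cost for no prototype, so net payoff = 11.

11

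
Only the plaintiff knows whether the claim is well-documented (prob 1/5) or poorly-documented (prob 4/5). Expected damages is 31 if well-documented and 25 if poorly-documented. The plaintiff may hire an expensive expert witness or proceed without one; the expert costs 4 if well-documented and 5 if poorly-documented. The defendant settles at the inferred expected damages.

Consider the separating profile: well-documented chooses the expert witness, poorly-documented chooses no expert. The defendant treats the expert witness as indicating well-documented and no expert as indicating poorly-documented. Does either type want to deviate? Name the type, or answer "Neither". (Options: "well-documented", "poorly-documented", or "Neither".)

The expert witness pays 31; no expert pays 25.
well-documented: assigned the expert witness, nets 31 − 4 = 27; deviating to no expert nets 25.
poorly-documented: assigned no expert, nets 25; deviating to the expert witness nets 31 − 5 = 26.
The poorly-documented type gains 1 by deviating.

poorly-documented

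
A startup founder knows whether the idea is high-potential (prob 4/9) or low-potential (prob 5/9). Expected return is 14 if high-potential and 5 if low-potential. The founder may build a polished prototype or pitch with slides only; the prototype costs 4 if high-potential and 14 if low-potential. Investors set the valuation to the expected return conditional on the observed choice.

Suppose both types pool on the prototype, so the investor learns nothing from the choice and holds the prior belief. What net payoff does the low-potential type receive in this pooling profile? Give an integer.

Pooled valuation = 4/9·14 + 5/9·5 = 9.
low-potential pays cost 14 for the prototype, so net payoff = 9 − 14 = -5.

-5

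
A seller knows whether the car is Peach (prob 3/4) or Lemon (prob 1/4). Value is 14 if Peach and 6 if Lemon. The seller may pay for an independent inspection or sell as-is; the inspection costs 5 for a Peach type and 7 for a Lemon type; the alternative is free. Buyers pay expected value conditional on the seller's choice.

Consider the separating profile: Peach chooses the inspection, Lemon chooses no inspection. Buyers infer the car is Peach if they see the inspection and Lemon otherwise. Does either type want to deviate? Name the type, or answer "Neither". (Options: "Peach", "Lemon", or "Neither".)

The inspection pays 14; no inspection pays 6.
Peach: assigned the inspection, nets 14 − 5 = 9; deviating to no inspection nets 6.
Lemon: assigned no inspection, nets 6; deviating to the inspection nets 14 − 7 = 7.
The Lemon type gains 1 by deviating.

Lemon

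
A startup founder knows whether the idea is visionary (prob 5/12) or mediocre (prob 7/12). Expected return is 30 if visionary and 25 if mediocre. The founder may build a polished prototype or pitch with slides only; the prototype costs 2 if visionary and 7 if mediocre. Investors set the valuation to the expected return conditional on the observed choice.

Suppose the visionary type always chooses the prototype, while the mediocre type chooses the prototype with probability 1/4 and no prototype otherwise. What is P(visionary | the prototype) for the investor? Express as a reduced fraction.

P(the prototype) = (5/12)·1 + (7/12)·(1/4) = 9/16.
By Bayes' rule, P(visionary | the prototype) = (5/12) / (9/16) = 20/27.

20/27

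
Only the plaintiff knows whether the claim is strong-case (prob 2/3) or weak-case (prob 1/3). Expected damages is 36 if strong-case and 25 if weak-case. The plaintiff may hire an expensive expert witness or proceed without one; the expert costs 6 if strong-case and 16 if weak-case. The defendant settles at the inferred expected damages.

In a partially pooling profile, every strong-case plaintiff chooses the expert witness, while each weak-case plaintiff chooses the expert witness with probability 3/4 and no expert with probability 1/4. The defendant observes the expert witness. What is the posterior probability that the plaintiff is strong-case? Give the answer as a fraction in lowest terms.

8/11

P(the expert witness) = (2/3)·1 + (1/3)·(3/4) = 11/12.
By Bayes' rule, P(strong-case | the expert witness) = (2/3) / (11/12) = 8/11.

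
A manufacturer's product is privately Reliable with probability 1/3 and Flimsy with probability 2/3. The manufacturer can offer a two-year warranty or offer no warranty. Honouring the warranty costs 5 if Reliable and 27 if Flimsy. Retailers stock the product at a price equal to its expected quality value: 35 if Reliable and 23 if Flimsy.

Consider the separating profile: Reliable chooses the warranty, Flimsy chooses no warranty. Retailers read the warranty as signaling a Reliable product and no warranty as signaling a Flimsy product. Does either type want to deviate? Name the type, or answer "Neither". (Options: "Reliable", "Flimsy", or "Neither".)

Neither

The warranty pays 35; no warranty pays 23.
Reliable: assigned the warranty, nets 35 − 5 = 30; deviating to no warranty nets 23.
Flimsy: assigned no warranty, nets 23; deviating to the warranty nets 35 − 27 = 8.
Both types strictly prefer their assigned action; no profitable deviation.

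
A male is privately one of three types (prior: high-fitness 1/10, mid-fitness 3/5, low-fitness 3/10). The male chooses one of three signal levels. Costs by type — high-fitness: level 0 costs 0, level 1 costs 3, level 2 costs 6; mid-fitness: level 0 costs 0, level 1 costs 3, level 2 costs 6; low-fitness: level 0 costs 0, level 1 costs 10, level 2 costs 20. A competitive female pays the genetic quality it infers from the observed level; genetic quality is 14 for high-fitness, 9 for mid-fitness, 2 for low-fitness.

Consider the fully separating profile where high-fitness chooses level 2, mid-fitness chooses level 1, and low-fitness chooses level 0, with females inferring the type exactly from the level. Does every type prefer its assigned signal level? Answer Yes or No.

Separating mating payoffs: level 2 → 14, level 1 → 9, level 0 → 2.
high-fitness (assigned level 2): level 0: 2 − 0 = 2; level 1: 9 − 3 = 6; level 2: 14 − 6 = 8. high-fitness stays.
mid-fitness (assigned level 1): level 0: 2 − 0 = 2; level 1: 9 − 3 = 6; level 2: 14 − 6 = 8. mid-fitness prefers level 2.
low-fitness (assigned level 0): level 0: 2 − 0 = 2; level 1: 9 − 10 = -1; level 2: 14 − 20 = -6. low-fitness stays.
At least one type deviates; the separating profile fails.

No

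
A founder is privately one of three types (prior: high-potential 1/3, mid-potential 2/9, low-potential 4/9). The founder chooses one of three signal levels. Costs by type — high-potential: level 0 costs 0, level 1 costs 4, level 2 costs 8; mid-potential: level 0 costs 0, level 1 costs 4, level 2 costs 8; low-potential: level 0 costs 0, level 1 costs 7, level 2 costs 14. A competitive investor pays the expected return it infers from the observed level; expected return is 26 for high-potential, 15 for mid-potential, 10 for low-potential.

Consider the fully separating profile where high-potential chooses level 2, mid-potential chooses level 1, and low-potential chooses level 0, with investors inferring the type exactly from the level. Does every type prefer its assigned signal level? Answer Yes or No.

No

Separating valuations: level 2 → 26, level 1 → 15, level 0 → 10.
high-potential (assigned level 2): level 0: 10 − 0 = 10; level 1: 15 − 4 = 11; level 2: 26 − 8 = 18. high-potential stays.
mid-potential (assigned level 1): level 0: 10 − 0 = 10; level 1: 15 − 4 = 11; level 2: 26 − 8 = 18. mid-potential prefers level 2.
low-potential (assigned level 0): level 0: 10 − 0 = 10; level 1: 15 − 7 = 8; level 2: 26 − 14 = 12. low-potential prefers level 2.
At least one type deviates; the separating profile fails.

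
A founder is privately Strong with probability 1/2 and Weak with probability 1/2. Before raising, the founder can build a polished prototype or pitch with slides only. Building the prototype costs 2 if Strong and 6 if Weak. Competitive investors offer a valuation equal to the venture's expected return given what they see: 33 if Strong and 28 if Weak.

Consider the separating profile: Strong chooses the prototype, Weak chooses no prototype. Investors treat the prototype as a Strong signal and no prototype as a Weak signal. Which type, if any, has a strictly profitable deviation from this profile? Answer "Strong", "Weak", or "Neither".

Neither

The prototype pays 33; no prototype pays 28.
Strong: assigned the prototype, nets 33 − 2 = 31; deviating to no prototype nets 28.
Weak: assigned no prototype, nets 28; deviating to the prototype nets 33 − 6 = 27.
Both types strictly prefer their assigned action; no profitable deviation.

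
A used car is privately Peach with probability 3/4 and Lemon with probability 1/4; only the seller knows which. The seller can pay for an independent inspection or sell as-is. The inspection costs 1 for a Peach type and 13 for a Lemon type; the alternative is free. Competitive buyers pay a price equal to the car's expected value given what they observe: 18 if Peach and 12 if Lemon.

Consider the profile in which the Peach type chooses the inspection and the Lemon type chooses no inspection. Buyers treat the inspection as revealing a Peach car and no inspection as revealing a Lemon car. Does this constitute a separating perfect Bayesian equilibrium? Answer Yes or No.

Yes

Under these beliefs, the inspection earns price 18 and no inspection earns price 12.
Peach: the inspection nets 18 − 1 = 17; no inspection nets 12. Peach prefers the inspection.
Lemon: the inspection nets 18 − 13 = 5; no inspection nets 12. Lemon prefers no inspection.
Neither type deviates, so the separating profile is an equilibrium.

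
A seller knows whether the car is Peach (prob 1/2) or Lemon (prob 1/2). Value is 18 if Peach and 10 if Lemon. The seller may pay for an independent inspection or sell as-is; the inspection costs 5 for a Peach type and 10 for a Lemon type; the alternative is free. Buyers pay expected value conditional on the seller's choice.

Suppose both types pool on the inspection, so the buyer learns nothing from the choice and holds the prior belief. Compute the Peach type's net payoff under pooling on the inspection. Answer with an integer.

Pooled price = 1/2·18 + 1/2·10 = 14.
Peach pays cost 5 for the inspection, so net payoff = 14 − 5 = 9.

9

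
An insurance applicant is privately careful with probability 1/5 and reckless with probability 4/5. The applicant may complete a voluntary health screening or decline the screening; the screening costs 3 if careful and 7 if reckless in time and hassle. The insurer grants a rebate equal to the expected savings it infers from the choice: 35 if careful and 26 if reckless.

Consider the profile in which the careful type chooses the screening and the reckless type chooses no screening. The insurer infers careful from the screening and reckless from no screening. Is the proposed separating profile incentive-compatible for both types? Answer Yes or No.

Under these beliefs, the screening earns rebate 35 and no screening earns rebate 26.
careful: the screening nets 35 − 3 = 32; no screening nets 26. careful prefers the screening.
reckless: the screening nets 35 − 7 = 28; no screening nets 26. reckless would deviate to the screening.
reckless has a profitable deviation, so the profile is not an equilibrium.

No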